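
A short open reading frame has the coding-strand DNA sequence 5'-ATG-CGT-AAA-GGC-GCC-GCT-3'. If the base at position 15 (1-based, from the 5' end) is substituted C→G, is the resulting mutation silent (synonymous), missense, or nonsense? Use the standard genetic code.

silent

Position 15 falls in codon 5: GCC → Ala.
After the substitution the codon is GCG → Ala.
Both encode Ala, so the change is synonymous.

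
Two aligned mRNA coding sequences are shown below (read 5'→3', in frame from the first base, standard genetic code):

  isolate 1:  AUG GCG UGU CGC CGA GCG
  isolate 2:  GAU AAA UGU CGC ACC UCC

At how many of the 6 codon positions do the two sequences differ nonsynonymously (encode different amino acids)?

4

Codon 1: AUG Met / GAU Asp — nonsynonymous.
Codon 2: GCG Ala / AAA Lys — nonsynonymous.
Codon 3: UGU Cys / UGU Cys — identical.
Codon 4: CGC Arg / CGC Arg — identical.
Codon 5: CGA Arg / ACC Thr — nonsynonymous.
Codon 6: GCG Ala / UCC Ser — nonsynonymous.
Nonsynonymous differences: 4.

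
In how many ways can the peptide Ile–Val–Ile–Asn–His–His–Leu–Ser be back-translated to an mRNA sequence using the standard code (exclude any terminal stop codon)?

10368

Ile: 3 codons.
Val: 4 codons.
Ile: 3 codons.
Asn: 2 codons.
His: 2 codons.
His: 2 codons.
Leu: 6 codons.
Ser: 6 codons.
3 × 4 × 3 × 2 × 2 × 2 × 6 × 6 = 10368.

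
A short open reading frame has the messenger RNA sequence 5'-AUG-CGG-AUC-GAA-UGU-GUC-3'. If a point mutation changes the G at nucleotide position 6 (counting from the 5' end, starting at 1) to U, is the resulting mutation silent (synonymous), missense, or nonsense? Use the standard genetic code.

Position 6 falls in codon 2: CGG → Arg.
After the substitution the codon is CGU → Arg.
Both encode Arg, so the change is synonymous.

silent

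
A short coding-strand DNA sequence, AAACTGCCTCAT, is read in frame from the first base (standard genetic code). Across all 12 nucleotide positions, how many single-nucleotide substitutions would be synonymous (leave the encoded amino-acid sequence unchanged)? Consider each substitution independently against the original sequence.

Codon 1 (AAA, Lys): 1 synonymous substitution.
Codon 2 (CTG, Leu): 4 synonymous substitutions.
Codon 3 (CCT, Pro): 3 synonymous substitutions.
Codon 4 (CAT, His): 1 synonymous substitution.
Total: 1 + 4 + 3 + 1 = 9.

9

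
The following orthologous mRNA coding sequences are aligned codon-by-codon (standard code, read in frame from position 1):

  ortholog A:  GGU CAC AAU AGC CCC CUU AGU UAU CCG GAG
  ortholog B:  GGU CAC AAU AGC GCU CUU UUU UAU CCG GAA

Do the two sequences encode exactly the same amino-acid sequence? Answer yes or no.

Codon 1: GGU Gly / GGU Gly — identical.
Codon 2: CAC His / CAC His — identical.
Codon 3: AAU Asn / AAU Asn — identical.
Codon 4: AGC Ser / AGC Ser — identical.
Codon 5: CCC Pro / GCU Ala — nonsynonymous.
Codon 6: CUU Leu / CUU Leu — identical.
Codon 7: AGU Ser / UUU Phe — nonsynonymous.
Codon 8: UAU Tyr / UAU Tyr — identical.
Codon 9: CCG Pro / CCG Pro — identical.
Codon 10: GAG Glu / GAA Glu — synonymous.
Nonsynonymous differences: 2 → different protein.

no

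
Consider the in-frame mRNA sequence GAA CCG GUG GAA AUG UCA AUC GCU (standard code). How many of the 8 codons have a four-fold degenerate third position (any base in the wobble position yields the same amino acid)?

Codon 1 GAA (Glu): third position 2-fold.
Codon 2 CCG (Pro): third position 4-fold.
Codon 3 GUG (Val): third position 4-fold.
Codon 4 GAA (Glu): third position 2-fold.
Codon 5 AUG (Met): third position 1-fold.
Codon 6 UCA (Ser): third position 4-fold.
Codon 7 AUC (Ile): third position 3-fold.
Codon 8 GCU (Ala): third position 4-fold.
Four-fold degenerate third positions: 4.

4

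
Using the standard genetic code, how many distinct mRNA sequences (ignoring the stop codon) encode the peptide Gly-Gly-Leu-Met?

96

Gly: 4 codons.
Gly: 4 codons.
Leu: 6 codons.
Met: 1 codon.
4 × 4 × 6 × 1 = 96.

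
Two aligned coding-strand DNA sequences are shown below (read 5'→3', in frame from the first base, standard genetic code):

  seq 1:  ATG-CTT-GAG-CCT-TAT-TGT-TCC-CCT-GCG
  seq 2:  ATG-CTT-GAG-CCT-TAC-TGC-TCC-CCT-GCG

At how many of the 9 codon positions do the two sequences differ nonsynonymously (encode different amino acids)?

0

Codon 1: ATG Met / ATG Met — identical.
Codon 2: CTT Leu / CTT Leu — identical.
Codon 3: GAG Glu / GAG Glu — identical.
Codon 4: CCT Pro / CCT Pro — identical.
Codon 5: TAT Tyr / TAC Tyr — synonymous.
Codon 6: TGT Cys / TGC Cys — synonymous.
Codon 7: TCC Ser / TCC Ser — identical.
Codon 8: CCT Pro / CCT Pro — identical.
Codon 9: GCG Ala / GCG Ala — identical.
Nonsynonymous differences: 0.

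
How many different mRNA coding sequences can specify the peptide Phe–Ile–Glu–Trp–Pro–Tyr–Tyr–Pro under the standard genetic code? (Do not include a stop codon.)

Phe: 2 codons.
Ile: 3 codons.
Glu: 2 codons.
Trp: 1 codon.
Pro: 4 codons.
Tyr: 2 codons.
Tyr: 2 codons.
Pro: 4 codons.
2 × 3 × 2 × 1 × 4 × 2 × 2 × 4 = 768.

768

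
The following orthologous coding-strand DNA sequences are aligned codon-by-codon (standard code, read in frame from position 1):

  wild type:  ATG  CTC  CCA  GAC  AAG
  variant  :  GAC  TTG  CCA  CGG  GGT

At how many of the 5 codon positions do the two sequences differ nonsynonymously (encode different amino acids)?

3

Codon 1: ATG Met / GAC Asp — nonsynonymous.
Codon 2: CTC Leu / TTG Leu — synonymous.
Codon 3: CCA Pro / CCA Pro — identical.
Codon 4: GAC Asp / CGG Arg — nonsynonymous.
Codon 5: AAG Lys / GGT Gly — nonsynonymous.
Nonsynonymous differences: 3.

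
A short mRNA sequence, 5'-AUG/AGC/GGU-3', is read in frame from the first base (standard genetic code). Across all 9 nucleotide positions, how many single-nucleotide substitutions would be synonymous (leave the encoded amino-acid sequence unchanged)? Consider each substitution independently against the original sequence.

Codon 1 (AUG, Met): 0 synonymous substitutions.
Codon 2 (AGC, Ser): 1 synonymous substitution.
Codon 3 (GGU, Gly): 3 synonymous substitutions.
Total: 0 + 1 + 3 = 4.

4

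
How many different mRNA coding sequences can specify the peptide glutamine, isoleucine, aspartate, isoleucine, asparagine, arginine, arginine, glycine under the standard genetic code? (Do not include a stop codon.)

Gln: 2 codons.
Ile: 3 codons.
Asp: 2 codons.
Ile: 3 codons.
Asn: 2 codons.
Arg: 6 codons.
Arg: 6 codons.
Gly: 4 codons.
2 × 3 × 2 × 3 × 2 × 6 × 6 × 4 = 10368.

10368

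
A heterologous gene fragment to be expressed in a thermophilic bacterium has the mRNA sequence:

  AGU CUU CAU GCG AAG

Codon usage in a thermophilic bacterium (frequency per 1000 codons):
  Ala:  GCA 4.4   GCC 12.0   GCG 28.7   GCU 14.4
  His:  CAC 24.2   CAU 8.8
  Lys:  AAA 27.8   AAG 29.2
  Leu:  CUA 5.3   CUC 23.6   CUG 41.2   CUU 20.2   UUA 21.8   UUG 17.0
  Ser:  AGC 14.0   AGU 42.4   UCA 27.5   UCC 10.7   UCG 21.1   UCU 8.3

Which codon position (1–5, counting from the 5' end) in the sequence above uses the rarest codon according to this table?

Codon 1 AGU (Ser): 42.4 per 1000.
Codon 2 CUU (Leu): 20.2 per 1000.
Codon 3 CAU (His): 8.8 per 1000.
Codon 4 GCG (Ala): 28.7 per 1000.
Codon 5 AAG (Lys): 29.2 per 1000.
Lowest frequency is 8.8 at codon 3.

3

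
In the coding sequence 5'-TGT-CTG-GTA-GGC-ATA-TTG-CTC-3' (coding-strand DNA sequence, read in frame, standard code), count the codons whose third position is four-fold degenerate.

Codon 1 TGT (Cys): third position 2-fold.
Codon 2 CTG (Leu): third position 4-fold.
Codon 3 GTA (Val): third position 4-fold.
Codon 4 GGC (Gly): third position 4-fold.
Codon 5 ATA (Ile): third position 3-fold.
Codon 6 TTG (Leu): third position 2-fold.
Codon 7 CTC (Leu): third position 4-fold.
Four-fold degenerate third positions: 4.

4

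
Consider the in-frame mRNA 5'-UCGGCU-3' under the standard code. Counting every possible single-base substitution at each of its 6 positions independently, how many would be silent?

6

Codon 1 (UCG, Ser): 3 synonymous substitutions.
Codon 2 (GCU, Ala): 3 synonymous substitutions.
Total: 3 + 3 = 6.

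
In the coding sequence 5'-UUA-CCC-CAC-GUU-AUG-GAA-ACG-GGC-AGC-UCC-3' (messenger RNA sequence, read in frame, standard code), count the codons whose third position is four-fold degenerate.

Codon 1 UUA (Leu): third position 2-fold.
Codon 2 CCC (Pro): third position 4-fold.
Codon 3 CAC (His): third position 2-fold.
Codon 4 GUU (Val): third position 4-fold.
Codon 5 AUG (Met): third position 1-fold.
Codon 6 GAA (Glu): third position 2-fold.
Codon 7 ACG (Thr): third position 4-fold.
Codon 8 GGC (Gly): third position 4-fold.
Codon 9 AGC (Ser): third position 2-fold.
Codon 10 UCC (Ser): third position 4-fold.
Four-fold degenerate third positions: 5.

5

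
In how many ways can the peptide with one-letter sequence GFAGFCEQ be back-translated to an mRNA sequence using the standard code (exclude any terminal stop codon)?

2048

Gly: 4 codons.
Phe: 2 codons.
Ala: 4 codons.
Gly: 4 codons.
Phe: 2 codons.
Cys: 2 codons.
Glu: 2 codons.
Gln: 2 codons.
4 × 2 × 4 × 4 × 2 × 2 × 2 × 2 = 2048.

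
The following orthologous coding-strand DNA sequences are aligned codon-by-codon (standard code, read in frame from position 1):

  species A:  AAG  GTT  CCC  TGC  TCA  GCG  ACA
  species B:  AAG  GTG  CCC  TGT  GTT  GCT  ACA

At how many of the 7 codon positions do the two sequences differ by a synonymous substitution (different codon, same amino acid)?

3

Codon 1: AAG Lys / AAG Lys — identical.
Codon 2: GTT Val / GTG Val — synonymous.
Codon 3: CCC Pro / CCC Pro — identical.
Codon 4: TGC Cys / TGT Cys — synonymous.
Codon 5: TCA Ser / GTT Val — nonsynonymous.
Codon 6: GCG Ala / GCT Ala — synonymous.
Codon 7: ACA Thr / ACA Thr — identical.
Synonymous differences: 3.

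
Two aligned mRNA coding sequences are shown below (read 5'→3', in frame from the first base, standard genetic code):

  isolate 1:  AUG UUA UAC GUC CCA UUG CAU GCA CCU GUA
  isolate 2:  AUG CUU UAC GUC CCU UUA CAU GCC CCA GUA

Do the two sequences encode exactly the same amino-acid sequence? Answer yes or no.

Codon 1: AUG Met / AUG Met — identical.
Codon 2: UUA Leu / CUU Leu — synonymous.
Codon 3: UAC Tyr / UAC Tyr — identical.
Codon 4: GUC Val / GUC Val — identical.
Codon 5: CCA Pro / CCU Pro — synonymous.
Codon 6: UUG Leu / UUA Leu — synonymous.
Codon 7: CAU His / CAU His — identical.
Codon 8: GCA Ala / GCC Ala — synonymous.
Codon 9: CCU Pro / CCA Pro — synonymous.
Codon 10: GUA Val / GUA Val — identical.
Nonsynonymous differences: 0 → same protein.

yes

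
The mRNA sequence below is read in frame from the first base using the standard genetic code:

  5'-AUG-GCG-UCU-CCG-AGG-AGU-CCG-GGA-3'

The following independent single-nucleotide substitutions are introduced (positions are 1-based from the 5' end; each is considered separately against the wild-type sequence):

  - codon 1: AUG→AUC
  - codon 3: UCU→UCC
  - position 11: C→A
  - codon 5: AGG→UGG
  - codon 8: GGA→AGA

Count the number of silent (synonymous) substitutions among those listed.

Codon 1: AUG (Met) → AUC (Ile) — missense.
Codon 3: UCU (Ser) → UCC (Ser) — synonymous.
Codon 4: CCG (Pro) → CAG (Gln) — missense.
Codon 5: AGG (Arg) → UGG (Trp) — missense.
Codon 8: GGA (Gly) → AGA (Arg) — missense.
Synonymous: 1 of 5.

1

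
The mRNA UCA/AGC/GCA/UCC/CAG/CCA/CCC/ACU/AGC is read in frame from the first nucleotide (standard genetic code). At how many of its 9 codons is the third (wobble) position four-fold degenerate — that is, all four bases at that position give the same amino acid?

Codon 1 UCA (Ser): third position 4-fold.
Codon 2 AGC (Ser): third position 2-fold.
Codon 3 GCA (Ala): third position 4-fold.
Codon 4 UCC (Ser): third position 4-fold.
Codon 5 CAG (Gln): third position 2-fold.
Codon 6 CCA (Pro): third position 4-fold.
Codon 7 CCC (Pro): third position 4-fold.
Codon 8 ACU (Thr): third position 4-fold.
Codon 9 AGC (Ser): third position 2-fold.
Four-fold degenerate third positions: 6.

6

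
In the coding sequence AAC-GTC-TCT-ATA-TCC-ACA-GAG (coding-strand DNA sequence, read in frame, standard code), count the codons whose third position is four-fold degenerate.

Codon 1 AAC (Asn): third position 2-fold.
Codon 2 GTC (Val): third position 4-fold.
Codon 3 TCT (Ser): third position 4-fold.
Codon 4 ATA (Ile): third position 3-fold.
Codon 5 TCC (Ser): third position 4-fold.
Codon 6 ACA (Thr): third position 4-fold.
Codon 7 GAG (Glu): third position 2-fold.
Four-fold degenerate third positions: 4.

4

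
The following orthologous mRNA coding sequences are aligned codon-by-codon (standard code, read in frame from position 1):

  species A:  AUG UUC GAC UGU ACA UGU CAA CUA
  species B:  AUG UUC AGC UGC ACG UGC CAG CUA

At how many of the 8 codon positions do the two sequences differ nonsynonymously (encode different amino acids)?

Codon 1: AUG Met / AUG Met — identical.
Codon 2: UUC Phe / UUC Phe — identical.
Codon 3: GAC Asp / AGC Ser — nonsynonymous.
Codon 4: UGU Cys / UGC Cys — synonymous.
Codon 5: ACA Thr / ACG Thr — synonymous.
Codon 6: UGU Cys / UGC Cys — synonymous.
Codon 7: CAA Gln / CAG Gln — synonymous.
Codon 8: CUA Leu / CUA Leu — identical.
Nonsynonymous differences: 1.

1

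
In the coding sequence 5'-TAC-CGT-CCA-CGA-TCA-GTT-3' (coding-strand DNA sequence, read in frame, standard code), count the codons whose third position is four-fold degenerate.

5

Codon 1 TAC (Tyr): third position 2-fold.
Codon 2 CGT (Arg): third position 4-fold.
Codon 3 CCA (Pro): third position 4-fold.
Codon 4 CGA (Arg): third position 4-fold.
Codon 5 TCA (Ser): third position 4-fold.
Codon 6 GTT (Val): third position 4-fold.
Four-fold degenerate third positions: 5.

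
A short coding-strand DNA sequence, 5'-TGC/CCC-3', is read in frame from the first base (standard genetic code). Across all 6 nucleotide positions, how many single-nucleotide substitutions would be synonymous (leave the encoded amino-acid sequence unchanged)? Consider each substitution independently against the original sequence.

Codon 1 (TGC, Cys): 1 synonymous substitution.
Codon 2 (CCC, Pro): 3 synonymous substitutions.
Total: 1 + 3 = 4.

4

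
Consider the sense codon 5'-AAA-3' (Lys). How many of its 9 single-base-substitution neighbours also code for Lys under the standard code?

Position 1: none → 0 synonymous.
Position 2: none → 0 synonymous.
Position 3: AAG → 1 synonymous.
Total: 0 + 0 + 1 = 1.

1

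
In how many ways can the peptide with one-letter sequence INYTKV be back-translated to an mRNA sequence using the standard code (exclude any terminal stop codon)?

384

Ile: 3 codons.
Asn: 2 codons.
Tyr: 2 codons.
Thr: 4 codons.
Lys: 2 codons.
Val: 4 codons.
3 × 2 × 2 × 4 × 2 × 4 = 384.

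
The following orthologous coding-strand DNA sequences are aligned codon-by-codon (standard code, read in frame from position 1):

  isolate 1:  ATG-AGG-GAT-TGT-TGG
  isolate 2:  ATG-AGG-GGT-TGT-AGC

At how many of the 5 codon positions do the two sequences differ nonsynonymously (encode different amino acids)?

2

Codon 1: ATG Met / ATG Met — identical.
Codon 2: AGG Arg / AGG Arg — identical.
Codon 3: GAT Asp / GGT Gly — nonsynonymous.
Codon 4: TGT Cys / TGT Cys — identical.
Codon 5: TGG Trp / AGC Ser — nonsynonymous.
Nonsynonymous differences: 2.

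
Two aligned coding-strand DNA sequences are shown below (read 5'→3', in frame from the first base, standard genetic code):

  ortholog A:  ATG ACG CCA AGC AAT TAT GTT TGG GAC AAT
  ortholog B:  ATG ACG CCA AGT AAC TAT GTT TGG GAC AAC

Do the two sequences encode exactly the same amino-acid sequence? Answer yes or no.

yes

Codon 1: ATG Met / ATG Met — identical.
Codon 2: ACG Thr / ACG Thr — identical.
Codon 3: CCA Pro / CCA Pro — identical.
Codon 4: AGC Ser / AGT Ser — synonymous.
Codon 5: AAT Asn / AAC Asn — synonymous.
Codon 6: TAT Tyr / TAT Tyr — identical.
Codon 7: GTT Val / GTT Val — identical.
Codon 8: TGG Trp / TGG Trp — identical.
Codon 9: GAC Asp / GAC Asp — identical.
Codon 10: AAT Asn / AAC Asn — synonymous.
Nonsynonymous differences: 0 → same protein.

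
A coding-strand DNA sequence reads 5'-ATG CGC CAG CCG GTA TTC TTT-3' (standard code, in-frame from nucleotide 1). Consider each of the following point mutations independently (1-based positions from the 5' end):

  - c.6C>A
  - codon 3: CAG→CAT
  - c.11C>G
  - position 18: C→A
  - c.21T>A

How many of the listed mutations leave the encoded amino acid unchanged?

Codon 2: CGC (Arg) → CGA (Arg) — synonymous.
Codon 3: CAG (Gln) → CAT (His) — missense.
Codon 4: CCG (Pro) → CGG (Arg) — missense.
Codon 6: TTC (Phe) → TTA (Leu) — missense.
Codon 7: TTT (Phe) → TTA (Leu) — missense.
Synonymous: 1 of 5.

1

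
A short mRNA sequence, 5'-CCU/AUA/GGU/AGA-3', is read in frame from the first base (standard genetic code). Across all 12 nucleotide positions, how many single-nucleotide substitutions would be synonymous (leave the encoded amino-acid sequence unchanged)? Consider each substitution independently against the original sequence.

Codon 1 (CCU, Pro): 3 synonymous substitutions.
Codon 2 (AUA, Ile): 2 synonymous substitutions.
Codon 3 (GGU, Gly): 3 synonymous substitutions.
Codon 4 (AGA, Arg): 2 synonymous substitutions.
Total: 3 + 2 + 3 + 2 = 10.

10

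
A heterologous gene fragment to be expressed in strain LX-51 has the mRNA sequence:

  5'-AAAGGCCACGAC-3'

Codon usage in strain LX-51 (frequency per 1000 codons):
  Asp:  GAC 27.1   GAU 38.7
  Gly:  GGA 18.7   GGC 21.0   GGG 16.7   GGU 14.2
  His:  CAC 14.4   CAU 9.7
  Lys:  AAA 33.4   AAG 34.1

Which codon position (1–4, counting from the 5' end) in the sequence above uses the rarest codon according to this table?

3

Codon 1 AAA (Lys): 33.4 per 1000.
Codon 2 GGC (Gly): 21.0 per 1000.
Codon 3 CAC (His): 14.4 per 1000.
Codon 4 GAC (Asp): 27.1 per 1000.
Lowest frequency is 14.4 at codon 3.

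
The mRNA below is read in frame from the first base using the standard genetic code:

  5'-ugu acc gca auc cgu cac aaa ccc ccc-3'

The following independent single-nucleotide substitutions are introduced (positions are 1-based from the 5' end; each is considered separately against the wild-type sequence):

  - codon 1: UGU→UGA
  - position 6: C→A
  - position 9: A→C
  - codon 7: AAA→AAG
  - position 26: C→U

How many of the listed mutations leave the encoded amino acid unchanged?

3

Codon 1: UGU (Cys) → UGA (Stop) — nonsense.
Codon 2: ACC (Thr) → ACA (Thr) — synonymous.
Codon 3: GCA (Ala) → GCC (Ala) — synonymous.
Codon 7: AAA (Lys) → AAG (Lys) — synonymous.
Codon 9: CCC (Pro) → CUC (Leu) — missense.
Synonymous: 3 of 5.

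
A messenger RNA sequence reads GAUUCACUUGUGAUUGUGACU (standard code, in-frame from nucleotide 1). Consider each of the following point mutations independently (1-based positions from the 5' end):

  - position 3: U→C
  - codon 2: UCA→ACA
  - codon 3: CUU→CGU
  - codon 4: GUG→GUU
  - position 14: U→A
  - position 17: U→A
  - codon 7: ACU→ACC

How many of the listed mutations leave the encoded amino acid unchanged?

Codon 1: GAU (Asp) → GAC (Asp) — synonymous.
Codon 2: UCA (Ser) → ACA (Thr) — missense.
Codon 3: CUU (Leu) → CGU (Arg) — missense.
Codon 4: GUG (Val) → GUU (Val) — synonymous.
Codon 5: AUU (Ile) → AAU (Asn) — missense.
Codon 6: GUG (Val) → GAG (Glu) — missense.
Codon 7: ACU (Thr) → ACC (Thr) — synonymous.
Synonymous: 3 of 7.

3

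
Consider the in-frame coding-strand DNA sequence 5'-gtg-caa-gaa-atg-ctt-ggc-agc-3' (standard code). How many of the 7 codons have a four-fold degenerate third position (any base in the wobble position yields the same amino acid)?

3

Codon 1 GTG (Val): third position 4-fold.
Codon 2 CAA (Gln): third position 2-fold.
Codon 3 GAA (Glu): third position 2-fold.
Codon 4 ATG (Met): third position 1-fold.
Codon 5 CTT (Leu): third position 4-fold.
Codon 6 GGC (Gly): third position 4-fold.
Codon 7 AGC (Ser): third position 2-fold.
Four-fold degenerate third positions: 3.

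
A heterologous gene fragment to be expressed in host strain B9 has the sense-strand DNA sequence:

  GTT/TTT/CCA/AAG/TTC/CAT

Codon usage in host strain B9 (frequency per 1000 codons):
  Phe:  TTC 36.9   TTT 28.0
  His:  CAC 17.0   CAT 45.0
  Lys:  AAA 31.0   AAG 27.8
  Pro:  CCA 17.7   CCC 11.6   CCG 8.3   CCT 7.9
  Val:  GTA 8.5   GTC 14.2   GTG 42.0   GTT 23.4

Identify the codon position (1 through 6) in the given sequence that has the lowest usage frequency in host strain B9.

3

Codon 1 GTT (Val): 23.4 per 1000.
Codon 2 TTT (Phe): 28.0 per 1000.
Codon 3 CCA (Pro): 17.7 per 1000.
Codon 4 AAG (Lys): 27.8 per 1000.
Codon 5 TTC (Phe): 36.9 per 1000.
Codon 6 CAT (His): 45.0 per 1000.
Lowest frequency is 17.7 at codon 3.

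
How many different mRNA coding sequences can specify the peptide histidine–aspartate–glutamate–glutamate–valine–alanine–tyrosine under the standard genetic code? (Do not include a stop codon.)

512

His: 2 codons.
Asp: 2 codons.
Glu: 2 codons.
Glu: 2 codons.
Val: 4 codons.
Ala: 4 codons.
Tyr: 2 codons.
2 × 2 × 2 × 2 × 4 × 4 × 2 = 512.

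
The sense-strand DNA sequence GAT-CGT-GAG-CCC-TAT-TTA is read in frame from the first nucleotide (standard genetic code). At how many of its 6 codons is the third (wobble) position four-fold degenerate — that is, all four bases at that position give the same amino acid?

Codon 1 GAT (Asp): third position 2-fold.
Codon 2 CGT (Arg): third position 4-fold.
Codon 3 GAG (Glu): third position 2-fold.
Codon 4 CCC (Pro): third position 4-fold.
Codon 5 TAT (Tyr): third position 2-fold.
Codon 6 TTA (Leu): third position 2-fold.
Four-fold degenerate third positions: 2.

2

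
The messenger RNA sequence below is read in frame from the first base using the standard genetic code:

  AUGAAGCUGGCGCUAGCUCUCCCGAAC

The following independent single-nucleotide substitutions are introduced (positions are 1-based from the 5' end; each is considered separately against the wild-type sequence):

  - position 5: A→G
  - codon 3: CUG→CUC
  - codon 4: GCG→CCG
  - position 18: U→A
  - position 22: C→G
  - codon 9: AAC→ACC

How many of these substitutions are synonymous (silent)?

Codon 2: AAG (Lys) → AGG (Arg) — missense.
Codon 3: CUG (Leu) → CUC (Leu) — synonymous.
Codon 4: GCG (Ala) → CCG (Pro) — missense.
Codon 6: GCU (Ala) → GCA (Ala) — synonymous.
Codon 8: CCG (Pro) → GCG (Ala) — missense.
Codon 9: AAC (Asn) → ACC (Thr) — missense.
Synonymous: 2 of 6.

2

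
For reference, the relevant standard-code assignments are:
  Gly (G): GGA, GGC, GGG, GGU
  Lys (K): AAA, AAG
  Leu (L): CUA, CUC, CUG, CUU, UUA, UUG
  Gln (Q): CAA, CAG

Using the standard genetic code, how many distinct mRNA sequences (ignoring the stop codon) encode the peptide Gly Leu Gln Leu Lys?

Gly: 4 codons.
Leu: 6 codons.
Gln: 2 codons.
Leu: 6 codons.
Lys: 2 codons.
4 × 6 × 2 × 6 × 2 = 576.

576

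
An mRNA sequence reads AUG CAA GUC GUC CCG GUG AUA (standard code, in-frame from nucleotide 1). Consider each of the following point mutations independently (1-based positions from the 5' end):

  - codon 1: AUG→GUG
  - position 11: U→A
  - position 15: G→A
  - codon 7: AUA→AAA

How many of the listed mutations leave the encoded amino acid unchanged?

1

Codon 1: AUG (Met) → GUG (Val) — missense.
Codon 4: GUC (Val) → GAC (Asp) — missense.
Codon 5: CCG (Pro) → CCA (Pro) — synonymous.
Codon 7: AUA (Ile) → AAA (Lys) — missense.
Synonymous: 1 of 4.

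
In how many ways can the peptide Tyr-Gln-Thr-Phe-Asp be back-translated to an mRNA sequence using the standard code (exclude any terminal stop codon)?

64

Tyr: 2 codons.
Gln: 2 codons.
Thr: 4 codons.
Phe: 2 codons.
Asp: 2 codons.
2 × 2 × 4 × 2 × 2 = 64.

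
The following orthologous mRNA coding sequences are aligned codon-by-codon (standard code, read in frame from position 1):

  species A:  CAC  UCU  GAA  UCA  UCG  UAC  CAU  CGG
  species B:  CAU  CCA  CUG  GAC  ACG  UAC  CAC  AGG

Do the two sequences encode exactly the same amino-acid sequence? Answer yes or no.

Codon 1: CAC His / CAU His — synonymous.
Codon 2: UCU Ser / CCA Pro — nonsynonymous.
Codon 3: GAA Glu / CUG Leu — nonsynonymous.
Codon 4: UCA Ser / GAC Asp — nonsynonymous.
Codon 5: UCG Ser / ACG Thr — nonsynonymous.
Codon 6: UAC Tyr / UAC Tyr — identical.
Codon 7: CAU His / CAC His — synonymous.
Codon 8: CGG Arg / AGG Arg — synonymous.
Nonsynonymous differences: 4 → different protein.

no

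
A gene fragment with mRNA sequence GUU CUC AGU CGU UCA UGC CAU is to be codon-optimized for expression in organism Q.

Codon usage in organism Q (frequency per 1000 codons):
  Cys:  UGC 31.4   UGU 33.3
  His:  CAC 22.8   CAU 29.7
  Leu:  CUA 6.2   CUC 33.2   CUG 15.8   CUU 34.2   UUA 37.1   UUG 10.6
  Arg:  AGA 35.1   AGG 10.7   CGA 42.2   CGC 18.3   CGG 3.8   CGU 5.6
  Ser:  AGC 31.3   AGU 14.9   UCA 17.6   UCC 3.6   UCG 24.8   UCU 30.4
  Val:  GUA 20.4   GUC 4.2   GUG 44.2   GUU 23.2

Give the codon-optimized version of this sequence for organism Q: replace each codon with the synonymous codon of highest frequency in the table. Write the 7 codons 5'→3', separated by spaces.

GUG UUA AGC CGA AGC UGU CAU

Codon 1 (Val): best is GUG at 44.2.
Codon 2 (Leu): best is UUA at 37.1.
Codon 3 (Ser): best is AGC at 31.3.
Codon 4 (Arg): best is CGA at 42.2.
Codon 5 (Ser): best is AGC at 31.3.
Codon 6 (Cys): best is UGU at 33.3.
Codon 7 (His): best is CAU at 29.7.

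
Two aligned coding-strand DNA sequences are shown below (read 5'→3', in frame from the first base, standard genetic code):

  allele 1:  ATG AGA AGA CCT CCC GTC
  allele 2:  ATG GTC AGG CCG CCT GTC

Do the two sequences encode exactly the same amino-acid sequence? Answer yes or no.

Codon 1: ATG Met / ATG Met — identical.
Codon 2: AGA Arg / GTC Val — nonsynonymous.
Codon 3: AGA Arg / AGG Arg — synonymous.
Codon 4: CCT Pro / CCG Pro — synonymous.
Codon 5: CCC Pro / CCT Pro — synonymous.
Codon 6: GTC Val / GTC Val — identical.
Nonsynonymous differences: 1 → different protein.

no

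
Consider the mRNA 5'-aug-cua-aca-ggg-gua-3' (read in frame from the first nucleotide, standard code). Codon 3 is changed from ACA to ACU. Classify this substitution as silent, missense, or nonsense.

silent

Position 9 falls in codon 3: ACA → Thr.
After the substitution the codon is ACU → Thr.
Both encode Thr, so the change is synonymous.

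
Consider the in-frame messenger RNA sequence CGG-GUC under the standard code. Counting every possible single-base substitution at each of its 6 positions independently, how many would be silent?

7

Codon 1 (CGG, Arg): 4 synonymous substitutions.
Codon 2 (GUC, Val): 3 synonymous substitutions.
Total: 4 + 3 = 7.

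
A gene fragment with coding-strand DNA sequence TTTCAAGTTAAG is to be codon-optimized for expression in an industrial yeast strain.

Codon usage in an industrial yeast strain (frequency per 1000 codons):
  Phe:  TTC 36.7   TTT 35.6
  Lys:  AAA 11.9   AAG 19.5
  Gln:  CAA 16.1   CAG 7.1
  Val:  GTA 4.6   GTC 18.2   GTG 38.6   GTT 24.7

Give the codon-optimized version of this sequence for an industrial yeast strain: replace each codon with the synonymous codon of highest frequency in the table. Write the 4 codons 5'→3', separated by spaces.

Codon 1 (Phe): best is TTC at 36.7.
Codon 2 (Gln): best is CAA at 16.1.
Codon 3 (Val): best is GTG at 38.6.
Codon 4 (Lys): best is AAG at 19.5.

TTC CAA GTG AAG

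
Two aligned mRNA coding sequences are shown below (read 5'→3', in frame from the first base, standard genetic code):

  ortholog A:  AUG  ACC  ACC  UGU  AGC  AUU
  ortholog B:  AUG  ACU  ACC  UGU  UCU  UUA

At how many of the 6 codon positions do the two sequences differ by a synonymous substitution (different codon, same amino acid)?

Codon 1: AUG Met / AUG Met — identical.
Codon 2: ACC Thr / ACU Thr — synonymous.
Codon 3: ACC Thr / ACC Thr — identical.
Codon 4: UGU Cys / UGU Cys — identical.
Codon 5: AGC Ser / UCU Ser — synonymous.
Codon 6: AUU Ile / UUA Leu — nonsynonymous.
Synonymous differences: 2.

2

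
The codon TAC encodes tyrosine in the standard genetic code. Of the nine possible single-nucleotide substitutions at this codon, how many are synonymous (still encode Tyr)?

Position 1: none → 0 synonymous.
Position 2: none → 0 synonymous.
Position 3: TAT → 1 synonymous.
Total: 0 + 0 + 1 = 1.

1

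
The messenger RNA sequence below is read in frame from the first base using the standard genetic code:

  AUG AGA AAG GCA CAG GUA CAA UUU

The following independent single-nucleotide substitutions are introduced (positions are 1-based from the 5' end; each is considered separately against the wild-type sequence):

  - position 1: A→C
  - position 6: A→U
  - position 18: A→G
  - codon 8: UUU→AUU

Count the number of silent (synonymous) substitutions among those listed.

Codon 1: AUG (Met) → CUG (Leu) — missense.
Codon 2: AGA (Arg) → AGU (Ser) — missense.
Codon 6: GUA (Val) → GUG (Val) — synonymous.
Codon 8: UUU (Phe) → AUU (Ile) — missense.
Synonymous: 1 of 4.

1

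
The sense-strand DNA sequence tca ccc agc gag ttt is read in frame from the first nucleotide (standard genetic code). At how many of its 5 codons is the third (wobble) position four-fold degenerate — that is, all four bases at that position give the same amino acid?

2

Codon 1 TCA (Ser): third position 4-fold.
Codon 2 CCC (Pro): third position 4-fold.
Codon 3 AGC (Ser): third position 2-fold.
Codon 4 GAG (Glu): third position 2-fold.
Codon 5 TTT (Phe): third position 2-fold.
Four-fold degenerate third positions: 2.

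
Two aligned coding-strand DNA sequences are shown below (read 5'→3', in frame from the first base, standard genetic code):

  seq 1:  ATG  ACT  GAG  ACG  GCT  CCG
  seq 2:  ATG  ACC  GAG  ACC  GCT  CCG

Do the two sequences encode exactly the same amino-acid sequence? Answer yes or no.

yes

Codon 1: ATG Met / ATG Met — identical.
Codon 2: ACT Thr / ACC Thr — synonymous.
Codon 3: GAG Glu / GAG Glu — identical.
Codon 4: ACG Thr / ACC Thr — synonymous.
Codon 5: GCT Ala / GCT Ala — identical.
Codon 6: CCG Pro / CCG Pro — identical.
Nonsynonymous differences: 0 → same protein.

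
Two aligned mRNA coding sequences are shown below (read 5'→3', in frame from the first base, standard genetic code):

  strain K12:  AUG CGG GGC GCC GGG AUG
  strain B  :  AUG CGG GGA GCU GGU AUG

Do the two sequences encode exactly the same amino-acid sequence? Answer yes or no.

Codon 1: AUG Met / AUG Met — identical.
Codon 2: CGG Arg / CGG Arg — identical.
Codon 3: GGC Gly / GGA Gly — synonymous.
Codon 4: GCC Ala / GCU Ala — synonymous.
Codon 5: GGG Gly / GGU Gly — synonymous.
Codon 6: AUG Met / AUG Met — identical.
Nonsynonymous differences: 0 → same protein.

yes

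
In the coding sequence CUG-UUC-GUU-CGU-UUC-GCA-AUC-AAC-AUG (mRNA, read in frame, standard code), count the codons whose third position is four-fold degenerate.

Codon 1 CUG (Leu): third position 4-fold.
Codon 2 UUC (Phe): third position 2-fold.
Codon 3 GUU (Val): third position 4-fold.
Codon 4 CGU (Arg): third position 4-fold.
Codon 5 UUC (Phe): third position 2-fold.
Codon 6 GCA (Ala): third position 4-fold.
Codon 7 AUC (Ile): third position 3-fold.
Codon 8 AAC (Asn): third position 2-fold.
Codon 9 AUG (Met): third position 1-fold.
Four-fold degenerate third positions: 4.

4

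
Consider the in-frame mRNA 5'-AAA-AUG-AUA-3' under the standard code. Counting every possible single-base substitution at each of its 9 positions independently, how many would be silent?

Codon 1 (AAA, Lys): 1 synonymous substitution.
Codon 2 (AUG, Met): 0 synonymous substitutions.
Codon 3 (AUA, Ile): 2 synonymous substitutions.
Total: 1 + 0 + 2 = 3.

3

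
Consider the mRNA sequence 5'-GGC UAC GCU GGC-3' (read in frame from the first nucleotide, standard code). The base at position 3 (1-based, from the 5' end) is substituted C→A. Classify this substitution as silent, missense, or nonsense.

Position 3 falls in codon 1: GGC → Gly.
After the substitution the codon is GGA → Gly.
Both encode Gly, so the change is synonymous.

silent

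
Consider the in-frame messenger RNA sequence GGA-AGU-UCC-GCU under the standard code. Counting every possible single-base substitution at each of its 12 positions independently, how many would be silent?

10

Codon 1 (GGA, Gly): 3 synonymous substitutions.
Codon 2 (AGU, Ser): 1 synonymous substitution.
Codon 3 (UCC, Ser): 3 synonymous substitutions.
Codon 4 (GCU, Ala): 3 synonymous substitutions.
Total: 3 + 1 + 3 + 3 = 10.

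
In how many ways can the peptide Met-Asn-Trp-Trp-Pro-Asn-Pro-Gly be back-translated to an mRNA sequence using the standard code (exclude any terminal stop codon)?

Met: 1 codon.
Asn: 2 codons.
Trp: 1 codon.
Trp: 1 codon.
Pro: 4 codons.
Asn: 2 codons.
Pro: 4 codons.
Gly: 4 codons.
1 × 2 × 1 × 1 × 4 × 2 × 4 × 4 = 256.

256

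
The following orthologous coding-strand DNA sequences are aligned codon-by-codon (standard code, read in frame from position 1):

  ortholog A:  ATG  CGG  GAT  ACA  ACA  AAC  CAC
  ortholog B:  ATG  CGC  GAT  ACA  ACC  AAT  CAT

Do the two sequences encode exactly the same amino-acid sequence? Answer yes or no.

Codon 1: ATG Met / ATG Met — identical.
Codon 2: CGG Arg / CGC Arg — synonymous.
Codon 3: GAT Asp / GAT Asp — identical.
Codon 4: ACA Thr / ACA Thr — identical.
Codon 5: ACA Thr / ACC Thr — synonymous.
Codon 6: AAC Asn / AAT Asn — synonymous.
Codon 7: CAC His / CAT His — synonymous.
Nonsynonymous differences: 0 → same protein.

yes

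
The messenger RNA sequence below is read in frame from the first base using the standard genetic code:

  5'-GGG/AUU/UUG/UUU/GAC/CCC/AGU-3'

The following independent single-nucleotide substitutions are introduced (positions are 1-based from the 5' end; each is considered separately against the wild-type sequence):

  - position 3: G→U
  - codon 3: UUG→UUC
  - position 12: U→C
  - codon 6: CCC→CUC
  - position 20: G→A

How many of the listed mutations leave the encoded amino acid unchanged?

Codon 1: GGG (Gly) → GGU (Gly) — synonymous.
Codon 3: UUG (Leu) → UUC (Phe) — missense.
Codon 4: UUU (Phe) → UUC (Phe) — synonymous.
Codon 6: CCC (Pro) → CUC (Leu) — missense.
Codon 7: AGU (Ser) → AAU (Asn) — missense.
Synonymous: 2 of 5.

2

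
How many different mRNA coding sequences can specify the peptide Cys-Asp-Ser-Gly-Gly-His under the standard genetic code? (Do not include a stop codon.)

Cys: 2 codons.
Asp: 2 codons.
Ser: 6 codons.
Gly: 4 codons.
Gly: 4 codons.
His: 2 codons.
2 × 2 × 6 × 4 × 4 × 2 = 768.

768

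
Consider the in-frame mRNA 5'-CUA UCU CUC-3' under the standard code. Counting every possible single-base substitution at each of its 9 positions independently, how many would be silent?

Codon 1 (CUA, Leu): 4 synonymous substitutions.
Codon 2 (UCU, Ser): 3 synonymous substitutions.
Codon 3 (CUC, Leu): 3 synonymous substitutions.
Total: 4 + 3 + 3 = 10.

10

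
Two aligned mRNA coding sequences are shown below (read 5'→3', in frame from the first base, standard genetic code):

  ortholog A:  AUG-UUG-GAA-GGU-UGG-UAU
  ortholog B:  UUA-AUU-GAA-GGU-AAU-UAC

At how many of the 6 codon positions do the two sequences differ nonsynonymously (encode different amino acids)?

3

Codon 1: AUG Met / UUA Leu — nonsynonymous.
Codon 2: UUG Leu / AUU Ile — nonsynonymous.
Codon 3: GAA Glu / GAA Glu — identical.
Codon 4: GGU Gly / GGU Gly — identical.
Codon 5: UGG Trp / AAU Asn — nonsynonymous.
Codon 6: UAU Tyr / UAC Tyr — synonymous.
Nonsynonymous differences: 3.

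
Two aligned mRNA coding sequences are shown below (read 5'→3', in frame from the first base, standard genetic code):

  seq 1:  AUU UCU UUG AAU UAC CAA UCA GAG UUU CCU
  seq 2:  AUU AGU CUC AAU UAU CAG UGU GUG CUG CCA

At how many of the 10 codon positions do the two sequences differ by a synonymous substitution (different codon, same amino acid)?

Codon 1: AUU Ile / AUU Ile — identical.
Codon 2: UCU Ser / AGU Ser — synonymous.
Codon 3: UUG Leu / CUC Leu — synonymous.
Codon 4: AAU Asn / AAU Asn — identical.
Codon 5: UAC Tyr / UAU Tyr — synonymous.
Codon 6: CAA Gln / CAG Gln — synonymous.
Codon 7: UCA Ser / UGU Cys — nonsynonymous.
Codon 8: GAG Glu / GUG Val — nonsynonymous.
Codon 9: UUU Phe / CUG Leu — nonsynonymous.
Codon 10: CCU Pro / CCA Pro — synonymous.
Synonymous differences: 5.

5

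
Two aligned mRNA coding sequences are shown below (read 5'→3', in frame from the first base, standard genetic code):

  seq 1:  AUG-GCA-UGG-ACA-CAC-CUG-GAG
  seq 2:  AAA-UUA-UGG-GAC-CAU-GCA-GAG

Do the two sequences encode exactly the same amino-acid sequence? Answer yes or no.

no

Codon 1: AUG Met / AAA Lys — nonsynonymous.
Codon 2: GCA Ala / UUA Leu — nonsynonymous.
Codon 3: UGG Trp / UGG Trp — identical.
Codon 4: ACA Thr / GAC Asp — nonsynonymous.
Codon 5: CAC His / CAU His — synonymous.
Codon 6: CUG Leu / GCA Ala — nonsynonymous.
Codon 7: GAG Glu / GAG Glu — identical.
Nonsynonymous differences: 4 → different protein.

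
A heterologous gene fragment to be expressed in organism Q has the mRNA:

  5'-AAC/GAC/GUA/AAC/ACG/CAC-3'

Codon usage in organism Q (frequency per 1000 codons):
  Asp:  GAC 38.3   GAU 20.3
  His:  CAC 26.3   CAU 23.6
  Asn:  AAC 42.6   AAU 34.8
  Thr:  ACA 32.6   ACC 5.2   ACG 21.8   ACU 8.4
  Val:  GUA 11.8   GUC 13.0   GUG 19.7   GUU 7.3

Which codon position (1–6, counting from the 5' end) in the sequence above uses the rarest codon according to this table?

Codon 1 AAC (Asn): 42.6 per 1000.
Codon 2 GAC (Asp): 38.3 per 1000.
Codon 3 GUA (Val): 11.8 per 1000.
Codon 4 AAC (Asn): 42.6 per 1000.
Codon 5 ACG (Thr): 21.8 per 1000.
Codon 6 CAC (His): 26.3 per 1000.
Lowest frequency is 11.8 at codon 3.

3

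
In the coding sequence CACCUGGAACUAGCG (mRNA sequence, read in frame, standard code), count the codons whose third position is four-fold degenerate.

Codon 1 CAC (His): third position 2-fold.
Codon 2 CUG (Leu): third position 4-fold.
Codon 3 GAA (Glu): third position 2-fold.
Codon 4 CUA (Leu): third position 4-fold.
Codon 5 GCG (Ala): third position 4-fold.
Four-fold degenerate third positions: 3.

3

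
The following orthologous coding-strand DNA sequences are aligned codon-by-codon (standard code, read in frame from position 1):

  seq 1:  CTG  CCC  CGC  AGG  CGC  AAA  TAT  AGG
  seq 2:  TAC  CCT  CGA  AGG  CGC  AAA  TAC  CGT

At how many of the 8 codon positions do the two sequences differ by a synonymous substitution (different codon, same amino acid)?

4

Codon 1: CTG Leu / TAC Tyr — nonsynonymous.
Codon 2: CCC Pro / CCT Pro — synonymous.
Codon 3: CGC Arg / CGA Arg — synonymous.
Codon 4: AGG Arg / AGG Arg — identical.
Codon 5: CGC Arg / CGC Arg — identical.
Codon 6: AAA Lys / AAA Lys — identical.
Codon 7: TAT Tyr / TAC Tyr — synonymous.
Codon 8: AGG Arg / CGT Arg — synonymous.
Synonymous differences: 4.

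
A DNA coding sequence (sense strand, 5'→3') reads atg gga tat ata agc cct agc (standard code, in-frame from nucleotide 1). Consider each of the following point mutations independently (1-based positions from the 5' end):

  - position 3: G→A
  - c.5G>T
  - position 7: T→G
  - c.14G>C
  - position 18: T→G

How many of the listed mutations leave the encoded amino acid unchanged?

1

Codon 1: ATG (Met) → ATA (Ile) — missense.
Codon 2: GGA (Gly) → GTA (Val) — missense.
Codon 3: TAT (Tyr) → GAT (Asp) — missense.
Codon 5: AGC (Ser) → ACC (Thr) — missense.
Codon 6: CCT (Pro) → CCG (Pro) — synonymous.
Synonymous: 1 of 5.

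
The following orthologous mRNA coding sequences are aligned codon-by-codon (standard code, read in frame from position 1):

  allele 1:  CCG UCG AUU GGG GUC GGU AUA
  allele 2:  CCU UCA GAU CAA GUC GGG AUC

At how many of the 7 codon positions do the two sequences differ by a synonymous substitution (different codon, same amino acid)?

Codon 1: CCG Pro / CCU Pro — synonymous.
Codon 2: UCG Ser / UCA Ser — synonymous.
Codon 3: AUU Ile / GAU Asp — nonsynonymous.
Codon 4: GGG Gly / CAA Gln — nonsynonymous.
Codon 5: GUC Val / GUC Val — identical.
Codon 6: GGU Gly / GGG Gly — synonymous.
Codon 7: AUA Ile / AUC Ile — synonymous.
Synonymous differences: 4.

4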